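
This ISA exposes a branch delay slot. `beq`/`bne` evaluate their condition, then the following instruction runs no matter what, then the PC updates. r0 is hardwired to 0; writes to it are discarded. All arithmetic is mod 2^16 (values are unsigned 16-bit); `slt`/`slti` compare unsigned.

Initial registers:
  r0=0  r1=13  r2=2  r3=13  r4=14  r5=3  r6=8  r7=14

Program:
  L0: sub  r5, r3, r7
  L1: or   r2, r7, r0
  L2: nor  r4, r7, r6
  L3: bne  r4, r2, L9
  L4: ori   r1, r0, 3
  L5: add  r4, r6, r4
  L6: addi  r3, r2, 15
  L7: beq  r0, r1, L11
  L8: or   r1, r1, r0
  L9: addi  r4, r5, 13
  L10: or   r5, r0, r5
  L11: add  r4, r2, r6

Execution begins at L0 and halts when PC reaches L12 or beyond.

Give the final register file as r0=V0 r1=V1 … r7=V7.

  step pc=0: sub  r5, r3, r7  regs=(0,13,2,13,14,65535,8,14)
  step pc=1: or   r2, r7, r0  regs=(0,13,14,13,14,65535,8,14)
  step pc=2: nor  r4, r7, r6  regs=(0,13,14,13,65521,65535,8,14)
  step pc=3: bne  r4, r2, L9  cond=T  regs=(0,13,14,13,65521,65535,8,14)
  step pc=4: ori   r1, r0, 3  regs=(0,3,14,13,65521,65535,8,14)
  step pc=9: addi  r4, r5, 13  regs=(0,3,14,13,12,65535,8,14)
  step pc=10: or   r5, r0, r5  regs=(0,3,14,13,12,65535,8,14)
  step pc=11: add  r4, r2, r6  regs=(0,3,14,13,22,65535,8,14)

r0=0 r1=3 r2=14 r3=13 r4=22 r5=65535 r6=8 r7=14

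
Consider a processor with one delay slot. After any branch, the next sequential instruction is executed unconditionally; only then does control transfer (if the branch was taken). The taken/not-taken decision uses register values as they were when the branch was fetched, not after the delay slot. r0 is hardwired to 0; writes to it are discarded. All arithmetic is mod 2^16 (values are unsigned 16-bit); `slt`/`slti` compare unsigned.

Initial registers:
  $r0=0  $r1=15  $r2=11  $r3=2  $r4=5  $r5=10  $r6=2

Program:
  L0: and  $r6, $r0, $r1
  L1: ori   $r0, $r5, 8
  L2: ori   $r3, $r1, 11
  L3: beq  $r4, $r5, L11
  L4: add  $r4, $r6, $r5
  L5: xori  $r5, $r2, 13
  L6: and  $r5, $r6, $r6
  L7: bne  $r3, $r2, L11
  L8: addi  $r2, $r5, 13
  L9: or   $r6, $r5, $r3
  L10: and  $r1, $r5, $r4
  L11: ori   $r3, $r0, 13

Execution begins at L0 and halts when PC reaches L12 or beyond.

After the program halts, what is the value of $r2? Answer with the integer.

13

  step pc=0: and  $r6, $r0, $r1  regs=(0,15,11,2,5,10,0)
  step pc=1: ori   $r0, $r5, 8  regs=(0,15,11,2,5,10,0)
  step pc=2: ori   $r3, $r1, 11  regs=(0,15,11,15,5,10,0)
  step pc=3: beq  $r4, $r5, L11  cond=F  regs=(0,15,11,15,5,10,0)
  step pc=4: add  $r4, $r6, $r5  regs=(0,15,11,15,10,10,0)
  step pc=5: xori  $r5, $r2, 13  regs=(0,15,11,15,10,6,0)
  step pc=6: and  $r5, $r6, $r6  regs=(0,15,11,15,10,0,0)
  step pc=7: bne  $r3, $r2, L11  cond=T  regs=(0,15,11,15,10,0,0)
  step pc=8: addi  $r2, $r5, 13  regs=(0,15,13,15,10,0,0)
  step pc=11: ori   $r3, $r0, 13  regs=(0,15,13,13,10,0,0)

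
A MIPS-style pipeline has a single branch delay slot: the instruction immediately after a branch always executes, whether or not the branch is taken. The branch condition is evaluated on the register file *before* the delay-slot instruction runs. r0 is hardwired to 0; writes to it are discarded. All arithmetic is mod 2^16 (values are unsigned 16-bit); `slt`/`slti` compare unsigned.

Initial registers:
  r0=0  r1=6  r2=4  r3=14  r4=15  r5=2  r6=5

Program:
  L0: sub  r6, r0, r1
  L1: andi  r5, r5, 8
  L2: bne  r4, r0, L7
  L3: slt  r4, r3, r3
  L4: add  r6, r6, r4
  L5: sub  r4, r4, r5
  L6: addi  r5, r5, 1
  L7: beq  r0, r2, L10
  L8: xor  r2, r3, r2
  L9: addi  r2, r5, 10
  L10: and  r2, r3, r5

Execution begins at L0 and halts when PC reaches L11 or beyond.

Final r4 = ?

  step pc=0: sub  r6, r0, r1  regs=(0,6,4,14,15,2,65530)
  step pc=1: andi  r5, r5, 8  regs=(0,6,4,14,15,0,65530)
  step pc=2: bne  r4, r0, L7  cond=T  regs=(0,6,4,14,15,0,65530)
  step pc=3: slt  r4, r3, r3  regs=(0,6,4,14,0,0,65530)
  step pc=7: beq  r0, r2, L10  cond=F  regs=(0,6,4,14,0,0,65530)
  step pc=8: xor  r2, r3, r2  regs=(0,6,10,14,0,0,65530)
  step pc=9: addi  r2, r5, 10  regs=(0,6,10,14,0,0,65530)
  step pc=10: and  r2, r3, r5  regs=(0,6,0,14,0,0,65530)

0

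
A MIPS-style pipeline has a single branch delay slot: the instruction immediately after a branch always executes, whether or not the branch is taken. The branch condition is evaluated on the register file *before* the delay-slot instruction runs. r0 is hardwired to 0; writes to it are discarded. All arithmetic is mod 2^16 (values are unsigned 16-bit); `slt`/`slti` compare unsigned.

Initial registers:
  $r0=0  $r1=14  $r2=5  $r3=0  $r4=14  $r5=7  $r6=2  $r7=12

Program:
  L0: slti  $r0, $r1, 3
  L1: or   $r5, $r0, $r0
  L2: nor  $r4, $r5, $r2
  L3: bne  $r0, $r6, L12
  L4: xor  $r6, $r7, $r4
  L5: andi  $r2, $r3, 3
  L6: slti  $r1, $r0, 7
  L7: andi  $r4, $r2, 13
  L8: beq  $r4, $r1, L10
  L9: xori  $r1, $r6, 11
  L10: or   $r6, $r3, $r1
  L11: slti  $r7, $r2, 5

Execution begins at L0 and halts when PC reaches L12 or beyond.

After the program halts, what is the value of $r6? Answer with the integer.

  step pc=0: slti  $r0, $r1, 3  regs=(0,14,5,0,14,7,2,12)
  step pc=1: or   $r5, $r0, $r0  regs=(0,14,5,0,14,0,2,12)
  step pc=2: nor  $r4, $r5, $r2  regs=(0,14,5,0,65530,0,2,12)
  step pc=3: bne  $r0, $r6, L12  cond=T  regs=(0,14,5,0,65530,0,2,12)
  step pc=4: xor  $r6, $r7, $r4  regs=(0,14,5,0,65530,0,65526,12)

65526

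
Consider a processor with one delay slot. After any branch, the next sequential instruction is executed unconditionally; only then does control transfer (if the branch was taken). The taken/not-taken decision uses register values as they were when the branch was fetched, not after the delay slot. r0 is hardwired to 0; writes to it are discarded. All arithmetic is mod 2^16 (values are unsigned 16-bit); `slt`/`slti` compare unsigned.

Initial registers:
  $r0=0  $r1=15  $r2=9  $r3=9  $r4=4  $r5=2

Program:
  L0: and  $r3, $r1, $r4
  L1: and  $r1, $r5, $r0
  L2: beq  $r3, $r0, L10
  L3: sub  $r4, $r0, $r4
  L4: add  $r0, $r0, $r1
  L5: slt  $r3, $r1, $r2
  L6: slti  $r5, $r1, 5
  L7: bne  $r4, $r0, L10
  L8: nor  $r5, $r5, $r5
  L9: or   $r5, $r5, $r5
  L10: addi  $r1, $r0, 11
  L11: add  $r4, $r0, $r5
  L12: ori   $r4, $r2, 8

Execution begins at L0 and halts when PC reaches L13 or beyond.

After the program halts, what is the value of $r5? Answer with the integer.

#0 and  $r3, $r1, $r4 ; 0/15/9/4/4/2
#1 and  $r1, $r5, $r0 ; 0/0/9/4/4/2
#2 beq  $r3, $r0, L10 ; 0/0/9/4/4/2 ; →fallthru
#3 sub  $r4, $r0, $r4 ; 0/0/9/4/65532/2
#4 add  $r0, $r0, $r1 ; 0/0/9/4/65532/2
#5 slt  $r3, $r1, $r2 ; 0/0/9/1/65532/2
#6 slti  $r5, $r1, 5 ; 0/0/9/1/65532/1
#7 bne  $r4, $r0, L10 ; 0/0/9/1/65532/1 ; →target
#8 nor  $r5, $r5, $r5 ; 0/0/9/1/65532/65534
#10 addi  $r1, $r0, 11 ; 0/11/9/1/65532/65534
#11 add  $r4, $r0, $r5 ; 0/11/9/1/65534/65534
#12 ori   $r4, $r2, 8 ; 0/11/9/1/9/65534

65534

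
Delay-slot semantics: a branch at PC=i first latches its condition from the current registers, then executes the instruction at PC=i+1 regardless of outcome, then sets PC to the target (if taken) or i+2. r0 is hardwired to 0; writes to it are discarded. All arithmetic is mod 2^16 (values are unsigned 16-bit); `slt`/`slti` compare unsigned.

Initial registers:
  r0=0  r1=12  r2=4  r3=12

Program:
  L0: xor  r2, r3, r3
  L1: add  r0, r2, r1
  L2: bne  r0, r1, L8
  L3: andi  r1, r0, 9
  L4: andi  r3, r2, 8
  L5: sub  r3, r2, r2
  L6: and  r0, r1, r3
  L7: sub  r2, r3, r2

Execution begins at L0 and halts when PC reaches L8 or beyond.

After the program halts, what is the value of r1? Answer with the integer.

0

PC=0  xor  r2, r3, r3        | r0=0 r1=12 r2=0 r3=12
PC=1  add  r0, r2, r1        | r0=0 r1=12 r2=0 r3=12
PC=2  bne  r0, r1, L8        | r0=0 r1=12 r2=0 r3=12  [TAKEN]
PC=3  andi  r1, r0, 9        | r0=0 r1=0 r2=0 r3=12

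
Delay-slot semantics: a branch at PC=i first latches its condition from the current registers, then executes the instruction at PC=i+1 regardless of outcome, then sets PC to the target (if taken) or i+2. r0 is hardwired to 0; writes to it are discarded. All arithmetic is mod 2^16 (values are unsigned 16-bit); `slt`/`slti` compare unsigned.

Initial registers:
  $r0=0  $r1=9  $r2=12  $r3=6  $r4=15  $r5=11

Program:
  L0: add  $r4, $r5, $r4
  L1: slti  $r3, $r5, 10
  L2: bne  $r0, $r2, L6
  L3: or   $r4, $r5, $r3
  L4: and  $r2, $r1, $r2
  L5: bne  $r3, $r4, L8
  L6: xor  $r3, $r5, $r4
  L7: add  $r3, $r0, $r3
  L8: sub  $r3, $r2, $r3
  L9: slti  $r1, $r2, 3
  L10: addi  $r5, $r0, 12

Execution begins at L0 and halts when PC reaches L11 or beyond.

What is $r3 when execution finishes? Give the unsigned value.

  step pc=0: add  $r4, $r5, $r4  regs=(0,9,12,6,26,11)
  step pc=1: slti  $r3, $r5, 10  regs=(0,9,12,0,26,11)
  step pc=2: bne  $r0, $r2, L6  cond=T  regs=(0,9,12,0,26,11)
  step pc=3: or   $r4, $r5, $r3  regs=(0,9,12,0,11,11)
  step pc=6: xor  $r3, $r5, $r4  regs=(0,9,12,0,11,11)
  step pc=7: add  $r3, $r0, $r3  regs=(0,9,12,0,11,11)
  step pc=8: sub  $r3, $r2, $r3  regs=(0,9,12,12,11,11)
  step pc=9: slti  $r1, $r2, 3  regs=(0,0,12,12,11,11)
  step pc=10: addi  $r5, $r0, 12  regs=(0,0,12,12,11,12)

12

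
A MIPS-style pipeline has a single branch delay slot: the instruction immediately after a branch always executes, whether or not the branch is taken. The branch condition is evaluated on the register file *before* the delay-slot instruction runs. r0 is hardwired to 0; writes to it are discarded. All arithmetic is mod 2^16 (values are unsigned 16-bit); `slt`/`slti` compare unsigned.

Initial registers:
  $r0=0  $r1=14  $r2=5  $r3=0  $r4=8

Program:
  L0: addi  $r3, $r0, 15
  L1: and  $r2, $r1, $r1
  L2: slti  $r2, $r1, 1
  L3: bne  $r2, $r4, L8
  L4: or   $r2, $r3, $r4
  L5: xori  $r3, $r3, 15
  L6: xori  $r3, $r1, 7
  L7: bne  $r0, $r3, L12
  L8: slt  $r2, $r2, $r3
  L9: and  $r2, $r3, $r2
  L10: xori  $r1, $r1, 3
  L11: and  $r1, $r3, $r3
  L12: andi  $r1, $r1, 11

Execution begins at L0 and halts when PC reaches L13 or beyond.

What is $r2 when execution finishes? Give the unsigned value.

0

[0] addi  $r3, $r0, 15  →  {$r0:0, $r1:14, $r2:5, $r3:15, $r4:8}
[1] and  $r2, $r1, $r1  →  {$r0:0, $r1:14, $r2:14, $r3:15, $r4:8}
[2] slti  $r2, $r1, 1  →  {$r0:0, $r1:14, $r2:0, $r3:15, $r4:8}
[3] bne  $r2, $r4, L8  →  {$r0:0, $r1:14, $r2:0, $r3:15, $r4:8}  ⟨branch taken⟩
[4] or   $r2, $r3, $r4  →  {$r0:0, $r1:14, $r2:15, $r3:15, $r4:8}
[8] slt  $r2, $r2, $r3  →  {$r0:0, $r1:14, $r2:0, $r3:15, $r4:8}
[9] and  $r2, $r3, $r2  →  {$r0:0, $r1:14, $r2:0, $r3:15, $r4:8}
[10] xori  $r1, $r1, 3  →  {$r0:0, $r1:13, $r2:0, $r3:15, $r4:8}
[11] and  $r1, $r3, $r3  →  {$r0:0, $r1:15, $r2:0, $r3:15, $r4:8}
[12] andi  $r1, $r1, 11  →  {$r0:0, $r1:11, $r2:0, $r3:15, $r4:8}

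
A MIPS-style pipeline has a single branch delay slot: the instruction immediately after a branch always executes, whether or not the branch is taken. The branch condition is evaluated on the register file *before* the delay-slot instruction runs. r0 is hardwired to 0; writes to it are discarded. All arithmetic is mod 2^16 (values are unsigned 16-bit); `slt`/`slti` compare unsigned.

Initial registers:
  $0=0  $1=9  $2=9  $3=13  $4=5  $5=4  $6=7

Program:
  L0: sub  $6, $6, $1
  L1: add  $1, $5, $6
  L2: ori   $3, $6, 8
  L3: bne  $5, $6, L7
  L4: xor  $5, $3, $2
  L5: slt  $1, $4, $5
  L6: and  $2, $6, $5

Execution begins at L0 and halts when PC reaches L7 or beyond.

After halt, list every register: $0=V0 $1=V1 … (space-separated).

$0=0 $1=2 $2=9 $3=65534 $4=5 $5=65527 $6=65534

#0 sub  $6, $6, $1 ; 0/9/9/13/5/4/65534
#1 add  $1, $5, $6 ; 0/2/9/13/5/4/65534
#2 ori   $3, $6, 8 ; 0/2/9/65534/5/4/65534
#3 bne  $5, $6, L7 ; 0/2/9/65534/5/4/65534 ; →target
#4 xor  $5, $3, $2 ; 0/2/9/65534/5/65527/65534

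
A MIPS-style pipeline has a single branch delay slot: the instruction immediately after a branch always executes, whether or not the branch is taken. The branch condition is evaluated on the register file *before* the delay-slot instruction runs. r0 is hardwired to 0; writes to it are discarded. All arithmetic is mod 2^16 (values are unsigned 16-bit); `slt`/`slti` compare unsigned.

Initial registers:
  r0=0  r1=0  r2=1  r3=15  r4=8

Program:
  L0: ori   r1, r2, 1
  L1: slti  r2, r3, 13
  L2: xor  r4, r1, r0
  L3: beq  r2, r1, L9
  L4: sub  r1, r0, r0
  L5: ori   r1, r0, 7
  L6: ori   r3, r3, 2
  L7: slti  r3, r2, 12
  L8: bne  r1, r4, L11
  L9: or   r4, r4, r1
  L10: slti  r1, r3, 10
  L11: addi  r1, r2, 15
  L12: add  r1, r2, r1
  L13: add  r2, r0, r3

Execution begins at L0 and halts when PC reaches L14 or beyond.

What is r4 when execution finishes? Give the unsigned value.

7

#0 ori   r1, r2, 1 ; 0/1/1/15/8
#1 slti  r2, r3, 13 ; 0/1/0/15/8
#2 xor  r4, r1, r0 ; 0/1/0/15/1
#3 beq  r2, r1, L9 ; 0/1/0/15/1 ; →fallthru
#4 sub  r1, r0, r0 ; 0/0/0/15/1
#5 ori   r1, r0, 7 ; 0/7/0/15/1
#6 ori   r3, r3, 2 ; 0/7/0/15/1
#7 slti  r3, r2, 12 ; 0/7/0/1/1
#8 bne  r1, r4, L11 ; 0/7/0/1/1 ; →target
#9 or   r4, r4, r1 ; 0/7/0/1/7
#11 addi  r1, r2, 15 ; 0/15/0/1/7
#12 add  r1, r2, r1 ; 0/15/0/1/7
#13 add  r2, r0, r3 ; 0/15/1/1/7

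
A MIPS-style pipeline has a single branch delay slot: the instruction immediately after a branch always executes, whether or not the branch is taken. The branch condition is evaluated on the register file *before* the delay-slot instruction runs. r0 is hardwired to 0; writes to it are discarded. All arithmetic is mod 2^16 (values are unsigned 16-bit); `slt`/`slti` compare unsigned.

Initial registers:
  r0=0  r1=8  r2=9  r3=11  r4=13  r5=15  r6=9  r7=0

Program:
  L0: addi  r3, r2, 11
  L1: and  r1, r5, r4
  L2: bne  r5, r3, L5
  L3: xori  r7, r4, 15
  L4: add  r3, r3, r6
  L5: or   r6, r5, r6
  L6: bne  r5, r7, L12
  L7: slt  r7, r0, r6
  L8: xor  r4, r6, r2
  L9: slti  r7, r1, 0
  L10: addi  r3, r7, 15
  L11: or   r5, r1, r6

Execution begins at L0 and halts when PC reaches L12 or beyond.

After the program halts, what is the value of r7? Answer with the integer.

1

[0] addi  r3, r2, 11  →  {r0:0, r1:8, r2:9, r3:20, r4:13, r5:15, r6:9, r7:0}
[1] and  r1, r5, r4  →  {r0:0, r1:13, r2:9, r3:20, r4:13, r5:15, r6:9, r7:0}
[2] bne  r5, r3, L5  →  {r0:0, r1:13, r2:9, r3:20, r4:13, r5:15, r6:9, r7:0}  ⟨branch taken⟩
[3] xori  r7, r4, 15  →  {r0:0, r1:13, r2:9, r3:20, r4:13, r5:15, r6:9, r7:2}
[5] or   r6, r5, r6  →  {r0:0, r1:13, r2:9, r3:20, r4:13, r5:15, r6:15, r7:2}
[6] bne  r5, r7, L12  →  {r0:0, r1:13, r2:9, r3:20, r4:13, r5:15, r6:15, r7:2}  ⟨branch taken⟩
[7] slt  r7, r0, r6  →  {r0:0, r1:13, r2:9, r3:20, r4:13, r5:15, r6:15, r7:1}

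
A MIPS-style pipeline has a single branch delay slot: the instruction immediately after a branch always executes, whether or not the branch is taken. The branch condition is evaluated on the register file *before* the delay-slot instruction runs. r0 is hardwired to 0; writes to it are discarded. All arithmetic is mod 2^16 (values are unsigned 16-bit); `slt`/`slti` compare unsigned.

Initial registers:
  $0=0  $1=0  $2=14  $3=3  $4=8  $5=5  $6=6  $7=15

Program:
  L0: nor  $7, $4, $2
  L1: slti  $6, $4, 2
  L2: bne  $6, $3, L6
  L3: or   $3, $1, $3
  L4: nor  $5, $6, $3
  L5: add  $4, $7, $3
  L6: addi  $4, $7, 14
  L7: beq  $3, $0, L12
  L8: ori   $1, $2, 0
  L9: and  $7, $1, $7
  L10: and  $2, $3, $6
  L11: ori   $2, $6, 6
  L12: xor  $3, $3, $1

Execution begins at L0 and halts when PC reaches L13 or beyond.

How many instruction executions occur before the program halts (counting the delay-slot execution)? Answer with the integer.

11

PC=0  nor  $7, $4, $2        | $0=0 $1=0 $2=14 $3=3 $4=8 $5=5 $6=6 $7=65521
PC=1  slti  $6, $4, 2        | $0=0 $1=0 $2=14 $3=3 $4=8 $5=5 $6=0 $7=65521
PC=2  bne  $6, $3, L6        | $0=0 $1=0 $2=14 $3=3 $4=8 $5=5 $6=0 $7=65521  [TAKEN]
PC=3  or   $3, $1, $3        | $0=0 $1=0 $2=14 $3=3 $4=8 $5=5 $6=0 $7=65521
PC=6  addi  $4, $7, 14       | $0=0 $1=0 $2=14 $3=3 $4=65535 $5=5 $6=0 $7=65521
PC=7  beq  $3, $0, L12       | $0=0 $1=0 $2=14 $3=3 $4=65535 $5=5 $6=0 $7=65521  [not taken]
PC=8  ori   $1, $2, 0        | $0=0 $1=14 $2=14 $3=3 $4=65535 $5=5 $6=0 $7=65521
PC=9  and  $7, $1, $7        | $0=0 $1=14 $2=14 $3=3 $4=65535 $5=5 $6=0 $7=0
PC=10 and  $2, $3, $6        | $0=0 $1=14 $2=0 $3=3 $4=65535 $5=5 $6=0 $7=0
PC=11 ori   $2, $6, 6        | $0=0 $1=14 $2=6 $3=3 $4=65535 $5=5 $6=0 $7=0
PC=12 xor  $3, $3, $1        | $0=0 $1=14 $2=6 $3=13 $4=65535 $5=5 $6=0 $7=0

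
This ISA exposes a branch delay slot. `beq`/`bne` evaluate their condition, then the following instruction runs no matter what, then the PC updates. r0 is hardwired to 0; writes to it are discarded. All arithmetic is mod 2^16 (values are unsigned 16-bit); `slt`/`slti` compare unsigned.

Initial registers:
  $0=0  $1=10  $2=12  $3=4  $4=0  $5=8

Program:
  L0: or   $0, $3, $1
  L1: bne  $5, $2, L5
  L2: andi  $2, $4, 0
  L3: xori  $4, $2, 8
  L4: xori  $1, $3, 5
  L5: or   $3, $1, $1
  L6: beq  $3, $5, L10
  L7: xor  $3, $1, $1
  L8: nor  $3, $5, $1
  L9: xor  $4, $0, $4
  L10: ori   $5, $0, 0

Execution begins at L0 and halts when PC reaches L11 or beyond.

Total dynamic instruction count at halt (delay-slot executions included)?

  step pc=0: or   $0, $3, $1  regs=(0,10,12,4,0,8)
  step pc=1: bne  $5, $2, L5  cond=T  regs=(0,10,12,4,0,8)
  step pc=2: andi  $2, $4, 0  regs=(0,10,0,4,0,8)
  step pc=5: or   $3, $1, $1  regs=(0,10,0,10,0,8)
  step pc=6: beq  $3, $5, L10  cond=F  regs=(0,10,0,10,0,8)
  step pc=7: xor  $3, $1, $1  regs=(0,10,0,0,0,8)
  step pc=8: nor  $3, $5, $1  regs=(0,10,0,65525,0,8)
  step pc=9: xor  $4, $0, $4  regs=(0,10,0,65525,0,8)
  step pc=10: ori   $5, $0, 0  regs=(0,10,0,65525,0,0)

9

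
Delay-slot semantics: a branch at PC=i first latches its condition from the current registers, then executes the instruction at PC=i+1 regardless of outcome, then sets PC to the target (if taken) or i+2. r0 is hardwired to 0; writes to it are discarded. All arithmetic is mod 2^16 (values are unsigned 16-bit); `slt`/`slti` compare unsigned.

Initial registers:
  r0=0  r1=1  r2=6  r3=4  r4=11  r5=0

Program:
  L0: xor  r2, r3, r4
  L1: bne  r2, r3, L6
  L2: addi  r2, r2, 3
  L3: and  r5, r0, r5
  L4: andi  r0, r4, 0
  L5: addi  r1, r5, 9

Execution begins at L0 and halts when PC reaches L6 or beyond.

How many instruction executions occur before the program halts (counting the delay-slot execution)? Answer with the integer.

3

[0] xor  r2, r3, r4  →  {r0:0, r1:1, r2:15, r3:4, r4:11, r5:0}
[1] bne  r2, r3, L6  →  {r0:0, r1:1, r2:15, r3:4, r4:11, r5:0}  ⟨branch taken⟩
[2] addi  r2, r2, 3  →  {r0:0, r1:1, r2:18, r3:4, r4:11, r5:0}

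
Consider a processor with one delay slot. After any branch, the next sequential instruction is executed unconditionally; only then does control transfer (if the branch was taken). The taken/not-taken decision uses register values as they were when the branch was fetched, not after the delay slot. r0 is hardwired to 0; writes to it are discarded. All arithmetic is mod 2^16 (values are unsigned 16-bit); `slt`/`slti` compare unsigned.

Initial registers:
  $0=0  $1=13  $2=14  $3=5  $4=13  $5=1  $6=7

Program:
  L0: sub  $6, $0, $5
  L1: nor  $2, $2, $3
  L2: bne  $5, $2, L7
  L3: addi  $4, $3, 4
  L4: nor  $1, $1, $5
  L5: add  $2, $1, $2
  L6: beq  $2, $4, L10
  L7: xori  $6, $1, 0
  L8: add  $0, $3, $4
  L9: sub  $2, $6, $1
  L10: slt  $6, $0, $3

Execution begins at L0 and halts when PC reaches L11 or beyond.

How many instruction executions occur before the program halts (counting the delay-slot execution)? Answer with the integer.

8

[0] sub  $6, $0, $5  →  {$0:0, $1:13, $2:14, $3:5, $4:13, $5:1, $6:65535}
[1] nor  $2, $2, $3  →  {$0:0, $1:13, $2:65520, $3:5, $4:13, $5:1, $6:65535}
[2] bne  $5, $2, L7  →  {$0:0, $1:13, $2:65520, $3:5, $4:13, $5:1, $6:65535}  ⟨branch taken⟩
[3] addi  $4, $3, 4  →  {$0:0, $1:13, $2:65520, $3:5, $4:9, $5:1, $6:65535}
[7] xori  $6, $1, 0  →  {$0:0, $1:13, $2:65520, $3:5, $4:9, $5:1, $6:13}
[8] add  $0, $3, $4  →  {$0:0, $1:13, $2:65520, $3:5, $4:9, $5:1, $6:13}
[9] sub  $2, $6, $1  →  {$0:0, $1:13, $2:0, $3:5, $4:9, $5:1, $6:13}
[10] slt  $6, $0, $3  →  {$0:0, $1:13, $2:0, $3:5, $4:9, $5:1, $6:1}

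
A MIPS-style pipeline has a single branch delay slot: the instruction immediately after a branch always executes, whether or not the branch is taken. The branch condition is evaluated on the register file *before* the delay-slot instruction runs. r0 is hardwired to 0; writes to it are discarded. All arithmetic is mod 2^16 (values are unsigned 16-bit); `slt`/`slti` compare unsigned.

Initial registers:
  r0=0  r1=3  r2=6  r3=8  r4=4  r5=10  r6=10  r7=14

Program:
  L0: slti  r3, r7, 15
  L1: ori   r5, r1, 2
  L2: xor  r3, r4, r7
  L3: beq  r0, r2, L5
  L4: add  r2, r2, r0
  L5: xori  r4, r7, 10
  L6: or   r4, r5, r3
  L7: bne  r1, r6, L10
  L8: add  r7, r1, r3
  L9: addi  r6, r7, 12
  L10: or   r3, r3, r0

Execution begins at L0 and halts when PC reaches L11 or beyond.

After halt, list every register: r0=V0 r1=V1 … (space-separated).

r0=0 r1=3 r2=6 r3=10 r4=11 r5=3 r6=10 r7=13

[0] slti  r3, r7, 15  →  {r0:0, r1:3, r2:6, r3:1, r4:4, r5:10, r6:10, r7:14}
[1] ori   r5, r1, 2  →  {r0:0, r1:3, r2:6, r3:1, r4:4, r5:3, r6:10, r7:14}
[2] xor  r3, r4, r7  →  {r0:0, r1:3, r2:6, r3:10, r4:4, r5:3, r6:10, r7:14}
[3] beq  r0, r2, L5  →  {r0:0, r1:3, r2:6, r3:10, r4:4, r5:3, r6:10, r7:14}  ⟨branch fallthrough⟩
[4] add  r2, r2, r0  →  {r0:0, r1:3, r2:6, r3:10, r4:4, r5:3, r6:10, r7:14}
[5] xori  r4, r7, 10  →  {r0:0, r1:3, r2:6, r3:10, r4:4, r5:3, r6:10, r7:14}
[6] or   r4, r5, r3  →  {r0:0, r1:3, r2:6, r3:10, r4:11, r5:3, r6:10, r7:14}
[7] bne  r1, r6, L10  →  {r0:0, r1:3, r2:6, r3:10, r4:11, r5:3, r6:10, r7:14}  ⟨branch taken⟩
[8] add  r7, r1, r3  →  {r0:0, r1:3, r2:6, r3:10, r4:11, r5:3, r6:10, r7:13}
[10] or   r3, r3, r0  →  {r0:0, r1:3, r2:6, r3:10, r4:11, r5:3, r6:10, r7:13}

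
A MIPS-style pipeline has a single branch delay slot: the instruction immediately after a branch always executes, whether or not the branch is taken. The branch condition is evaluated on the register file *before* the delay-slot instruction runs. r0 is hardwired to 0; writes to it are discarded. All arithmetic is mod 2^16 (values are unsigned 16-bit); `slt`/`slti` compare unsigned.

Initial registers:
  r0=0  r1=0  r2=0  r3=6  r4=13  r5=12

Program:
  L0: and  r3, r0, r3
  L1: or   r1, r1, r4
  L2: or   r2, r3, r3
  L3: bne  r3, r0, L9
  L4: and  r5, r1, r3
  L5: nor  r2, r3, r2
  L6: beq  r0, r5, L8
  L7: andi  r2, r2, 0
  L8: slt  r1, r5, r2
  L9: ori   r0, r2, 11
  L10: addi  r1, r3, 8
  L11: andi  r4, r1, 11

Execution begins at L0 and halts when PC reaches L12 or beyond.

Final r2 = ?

PC=0  and  r3, r0, r3        | r0=0 r1=0 r2=0 r3=0 r4=13 r5=12
PC=1  or   r1, r1, r4        | r0=0 r1=13 r2=0 r3=0 r4=13 r5=12
PC=2  or   r2, r3, r3        | r0=0 r1=13 r2=0 r3=0 r4=13 r5=12
PC=3  bne  r3, r0, L9        | r0=0 r1=13 r2=0 r3=0 r4=13 r5=12  [not taken]
PC=4  and  r5, r1, r3        | r0=0 r1=13 r2=0 r3=0 r4=13 r5=0
PC=5  nor  r2, r3, r2        | r0=0 r1=13 r2=65535 r3=0 r4=13 r5=0
PC=6  beq  r0, r5, L8        | r0=0 r1=13 r2=65535 r3=0 r4=13 r5=0  [TAKEN]
PC=7  andi  r2, r2, 0        | r0=0 r1=13 r2=0 r3=0 r4=13 r5=0
PC=8  slt  r1, r5, r2        | r0=0 r1=0 r2=0 r3=0 r4=13 r5=0
PC=9  ori   r0, r2, 11       | r0=0 r1=0 r2=0 r3=0 r4=13 r5=0
PC=10 addi  r1, r3, 8        | r0=0 r1=8 r2=0 r3=0 r4=13 r5=0
PC=11 andi  r4, r1, 11       | r0=0 r1=8 r2=0 r3=0 r4=8 r5=0

0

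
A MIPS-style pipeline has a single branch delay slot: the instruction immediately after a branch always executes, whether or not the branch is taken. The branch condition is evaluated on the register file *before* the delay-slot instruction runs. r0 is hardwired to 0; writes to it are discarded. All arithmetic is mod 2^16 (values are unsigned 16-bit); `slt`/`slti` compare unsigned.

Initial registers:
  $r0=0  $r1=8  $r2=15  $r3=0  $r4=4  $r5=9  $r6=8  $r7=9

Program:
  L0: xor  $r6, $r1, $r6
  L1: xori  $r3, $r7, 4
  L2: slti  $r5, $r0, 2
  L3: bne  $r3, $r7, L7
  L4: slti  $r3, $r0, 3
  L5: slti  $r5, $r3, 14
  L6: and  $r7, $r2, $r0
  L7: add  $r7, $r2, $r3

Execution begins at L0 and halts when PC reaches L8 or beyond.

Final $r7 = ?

16

PC=0  xor  $r6, $r1, $r6     | $r0=0 $r1=8 $r2=15 $r3=0 $r4=4 $r5=9 $r6=0 $r7=9
PC=1  xori  $r3, $r7, 4      | $r0=0 $r1=8 $r2=15 $r3=13 $r4=4 $r5=9 $r6=0 $r7=9
PC=2  slti  $r5, $r0, 2      | $r0=0 $r1=8 $r2=15 $r3=13 $r4=4 $r5=1 $r6=0 $r7=9
PC=3  bne  $r3, $r7, L7      | $r0=0 $r1=8 $r2=15 $r3=13 $r4=4 $r5=1 $r6=0 $r7=9  [TAKEN]
PC=4  slti  $r3, $r0, 3      | $r0=0 $r1=8 $r2=15 $r3=1 $r4=4 $r5=1 $r6=0 $r7=9
PC=7  add  $r7, $r2, $r3     | $r0=0 $r1=8 $r2=15 $r3=1 $r4=4 $r5=1 $r6=0 $r7=16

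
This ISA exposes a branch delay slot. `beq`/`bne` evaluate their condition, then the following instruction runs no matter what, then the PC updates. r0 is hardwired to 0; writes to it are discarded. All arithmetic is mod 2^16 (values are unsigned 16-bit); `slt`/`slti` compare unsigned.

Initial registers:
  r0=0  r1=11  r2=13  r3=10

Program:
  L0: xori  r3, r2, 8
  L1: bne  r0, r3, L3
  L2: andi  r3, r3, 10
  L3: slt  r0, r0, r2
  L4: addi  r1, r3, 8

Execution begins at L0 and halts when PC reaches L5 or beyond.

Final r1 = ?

8

  step pc=0: xori  r3, r2, 8  regs=(0,11,13,5)
  step pc=1: bne  r0, r3, L3  cond=T  regs=(0,11,13,5)
  step pc=2: andi  r3, r3, 10  regs=(0,11,13,0)
  step pc=3: slt  r0, r0, r2  regs=(0,11,13,0)
  step pc=4: addi  r1, r3, 8  regs=(0,8,13,0)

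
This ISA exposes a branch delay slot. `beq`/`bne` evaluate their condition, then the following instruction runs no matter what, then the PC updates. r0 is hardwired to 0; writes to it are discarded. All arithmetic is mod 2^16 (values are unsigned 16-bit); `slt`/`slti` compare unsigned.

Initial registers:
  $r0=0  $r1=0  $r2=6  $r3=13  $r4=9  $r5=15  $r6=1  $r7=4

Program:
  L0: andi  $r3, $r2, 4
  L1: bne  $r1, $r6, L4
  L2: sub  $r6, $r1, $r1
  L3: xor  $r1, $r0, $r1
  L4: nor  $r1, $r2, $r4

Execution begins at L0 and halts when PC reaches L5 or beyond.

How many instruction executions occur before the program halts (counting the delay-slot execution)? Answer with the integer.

PC=0  andi  $r3, $r2, 4      | $r0=0 $r1=0 $r2=6 $r3=4 $r4=9 $r5=15 $r6=1 $r7=4
PC=1  bne  $r1, $r6, L4      | $r0=0 $r1=0 $r2=6 $r3=4 $r4=9 $r5=15 $r6=1 $r7=4  [TAKEN]
PC=2  sub  $r6, $r1, $r1     | $r0=0 $r1=0 $r2=6 $r3=4 $r4=9 $r5=15 $r6=0 $r7=4
PC=4  nor  $r1, $r2, $r4     | $r0=0 $r1=65520 $r2=6 $r3=4 $r4=9 $r5=15 $r6=0 $r7=4

4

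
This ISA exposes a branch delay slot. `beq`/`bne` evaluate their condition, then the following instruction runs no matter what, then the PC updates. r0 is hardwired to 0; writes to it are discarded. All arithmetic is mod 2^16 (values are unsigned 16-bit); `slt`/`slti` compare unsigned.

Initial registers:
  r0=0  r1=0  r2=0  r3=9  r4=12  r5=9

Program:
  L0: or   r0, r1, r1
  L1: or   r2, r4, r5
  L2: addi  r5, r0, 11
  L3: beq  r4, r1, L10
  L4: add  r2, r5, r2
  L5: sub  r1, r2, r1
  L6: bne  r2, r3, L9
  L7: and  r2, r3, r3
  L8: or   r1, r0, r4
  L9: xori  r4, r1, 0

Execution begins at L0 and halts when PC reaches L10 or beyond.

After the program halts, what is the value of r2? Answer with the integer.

9

  step pc=0: or   r0, r1, r1  regs=(0,0,0,9,12,9)
  step pc=1: or   r2, r4, r5  regs=(0,0,13,9,12,9)
  step pc=2: addi  r5, r0, 11  regs=(0,0,13,9,12,11)
  step pc=3: beq  r4, r1, L10  cond=F  regs=(0,0,13,9,12,11)
  step pc=4: add  r2, r5, r2  regs=(0,0,24,9,12,11)
  step pc=5: sub  r1, r2, r1  regs=(0,24,24,9,12,11)
  step pc=6: bne  r2, r3, L9  cond=T  regs=(0,24,24,9,12,11)
  step pc=7: and  r2, r3, r3  regs=(0,24,9,9,12,11)
  step pc=9: xori  r4, r1, 0  regs=(0,24,9,9,24,11)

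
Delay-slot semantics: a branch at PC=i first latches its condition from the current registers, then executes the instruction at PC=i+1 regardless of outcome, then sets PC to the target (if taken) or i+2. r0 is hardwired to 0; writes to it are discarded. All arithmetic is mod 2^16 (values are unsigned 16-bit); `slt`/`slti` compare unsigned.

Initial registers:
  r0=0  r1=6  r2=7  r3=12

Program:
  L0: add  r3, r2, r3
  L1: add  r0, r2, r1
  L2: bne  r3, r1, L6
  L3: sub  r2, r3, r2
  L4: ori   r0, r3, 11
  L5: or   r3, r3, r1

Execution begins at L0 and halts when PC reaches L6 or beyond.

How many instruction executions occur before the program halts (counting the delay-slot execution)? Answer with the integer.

4

#0 add  r3, r2, r3 ; 0/6/7/19
#1 add  r0, r2, r1 ; 0/6/7/19
#2 bne  r3, r1, L6 ; 0/6/7/19 ; →target
#3 sub  r2, r3, r2 ; 0/6/12/19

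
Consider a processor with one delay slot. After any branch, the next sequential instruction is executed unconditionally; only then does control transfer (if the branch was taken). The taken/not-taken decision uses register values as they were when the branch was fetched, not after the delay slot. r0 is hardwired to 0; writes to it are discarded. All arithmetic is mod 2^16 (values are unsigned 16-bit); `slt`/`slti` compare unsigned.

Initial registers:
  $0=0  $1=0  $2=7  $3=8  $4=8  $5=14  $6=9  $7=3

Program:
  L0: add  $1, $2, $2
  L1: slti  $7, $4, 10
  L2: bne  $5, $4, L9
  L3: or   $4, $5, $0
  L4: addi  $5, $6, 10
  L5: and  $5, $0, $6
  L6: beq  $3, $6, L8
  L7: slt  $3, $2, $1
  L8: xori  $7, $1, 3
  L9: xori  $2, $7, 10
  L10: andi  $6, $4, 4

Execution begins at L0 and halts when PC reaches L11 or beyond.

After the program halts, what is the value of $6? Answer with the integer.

4

#0 add  $1, $2, $2 ; 0/14/7/8/8/14/9/3
#1 slti  $7, $4, 10 ; 0/14/7/8/8/14/9/1
#2 bne  $5, $4, L9 ; 0/14/7/8/8/14/9/1 ; →target
#3 or   $4, $5, $0 ; 0/14/7/8/14/14/9/1
#9 xori  $2, $7, 10 ; 0/14/11/8/14/14/9/1
#10 andi  $6, $4, 4 ; 0/14/11/8/14/14/4/1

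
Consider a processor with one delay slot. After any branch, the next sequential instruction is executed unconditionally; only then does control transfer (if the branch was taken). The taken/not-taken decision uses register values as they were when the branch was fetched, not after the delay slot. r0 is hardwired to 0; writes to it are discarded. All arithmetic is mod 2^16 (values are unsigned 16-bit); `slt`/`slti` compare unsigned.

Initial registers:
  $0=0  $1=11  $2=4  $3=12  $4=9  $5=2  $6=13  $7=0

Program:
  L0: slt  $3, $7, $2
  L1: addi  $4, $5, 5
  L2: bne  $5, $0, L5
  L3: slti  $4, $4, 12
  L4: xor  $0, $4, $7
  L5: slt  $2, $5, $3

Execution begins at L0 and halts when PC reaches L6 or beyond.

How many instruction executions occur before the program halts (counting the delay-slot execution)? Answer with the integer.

5

#0 slt  $3, $7, $2 ; 0/11/4/1/9/2/13/0
#1 addi  $4, $5, 5 ; 0/11/4/1/7/2/13/0
#2 bne  $5, $0, L5 ; 0/11/4/1/7/2/13/0 ; →target
#3 slti  $4, $4, 12 ; 0/11/4/1/1/2/13/0
#5 slt  $2, $5, $3 ; 0/11/0/1/1/2/13/0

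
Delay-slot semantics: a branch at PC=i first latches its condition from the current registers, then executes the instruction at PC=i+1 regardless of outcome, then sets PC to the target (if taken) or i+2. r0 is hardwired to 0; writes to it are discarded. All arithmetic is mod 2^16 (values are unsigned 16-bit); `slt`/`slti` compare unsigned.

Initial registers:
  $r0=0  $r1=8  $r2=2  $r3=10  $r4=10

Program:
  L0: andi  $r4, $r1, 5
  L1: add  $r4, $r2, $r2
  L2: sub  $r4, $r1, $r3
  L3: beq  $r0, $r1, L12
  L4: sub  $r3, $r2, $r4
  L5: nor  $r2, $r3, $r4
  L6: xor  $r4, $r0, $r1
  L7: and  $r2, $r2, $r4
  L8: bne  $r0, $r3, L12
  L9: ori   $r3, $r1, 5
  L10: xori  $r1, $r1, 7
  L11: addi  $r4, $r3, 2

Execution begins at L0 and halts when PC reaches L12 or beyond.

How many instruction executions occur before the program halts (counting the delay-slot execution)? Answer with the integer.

PC=0  andi  $r4, $r1, 5      | $r0=0 $r1=8 $r2=2 $r3=10 $r4=0
PC=1  add  $r4, $r2, $r2     | $r0=0 $r1=8 $r2=2 $r3=10 $r4=4
PC=2  sub  $r4, $r1, $r3     | $r0=0 $r1=8 $r2=2 $r3=10 $r4=65534
PC=3  beq  $r0, $r1, L12     | $r0=0 $r1=8 $r2=2 $r3=10 $r4=65534  [not taken]
PC=4  sub  $r3, $r2, $r4     | $r0=0 $r1=8 $r2=2 $r3=4 $r4=65534
PC=5  nor  $r2, $r3, $r4     | $r0=0 $r1=8 $r2=1 $r3=4 $r4=65534
PC=6  xor  $r4, $r0, $r1     | $r0=0 $r1=8 $r2=1 $r3=4 $r4=8
PC=7  and  $r2, $r2, $r4     | $r0=0 $r1=8 $r2=0 $r3=4 $r4=8
PC=8  bne  $r0, $r3, L12     | $r0=0 $r1=8 $r2=0 $r3=4 $r4=8  [TAKEN]
PC=9  ori   $r3, $r1, 5      | $r0=0 $r1=8 $r2=0 $r3=13 $r4=8

10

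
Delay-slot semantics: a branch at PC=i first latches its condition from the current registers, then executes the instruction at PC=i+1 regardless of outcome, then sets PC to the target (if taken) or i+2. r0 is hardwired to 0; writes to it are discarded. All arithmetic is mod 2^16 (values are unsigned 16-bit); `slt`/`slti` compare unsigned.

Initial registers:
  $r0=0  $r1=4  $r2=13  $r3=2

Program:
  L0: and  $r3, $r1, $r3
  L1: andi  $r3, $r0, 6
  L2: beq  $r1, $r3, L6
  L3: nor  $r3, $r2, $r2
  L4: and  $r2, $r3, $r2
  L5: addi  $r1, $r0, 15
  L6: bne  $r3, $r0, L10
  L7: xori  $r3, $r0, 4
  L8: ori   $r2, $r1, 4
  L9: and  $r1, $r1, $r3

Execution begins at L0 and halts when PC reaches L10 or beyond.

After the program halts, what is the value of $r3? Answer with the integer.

  step pc=0: and  $r3, $r1, $r3  regs=(0,4,13,0)
  step pc=1: andi  $r3, $r0, 6  regs=(0,4,13,0)
  step pc=2: beq  $r1, $r3, L6  cond=F  regs=(0,4,13,0)
  step pc=3: nor  $r3, $r2, $r2  regs=(0,4,13,65522)
  step pc=4: and  $r2, $r3, $r2  regs=(0,4,0,65522)
  step pc=5: addi  $r1, $r0, 15  regs=(0,15,0,65522)
  step pc=6: bne  $r3, $r0, L10  cond=T  regs=(0,15,0,65522)
  step pc=7: xori  $r3, $r0, 4  regs=(0,15,0,4)

4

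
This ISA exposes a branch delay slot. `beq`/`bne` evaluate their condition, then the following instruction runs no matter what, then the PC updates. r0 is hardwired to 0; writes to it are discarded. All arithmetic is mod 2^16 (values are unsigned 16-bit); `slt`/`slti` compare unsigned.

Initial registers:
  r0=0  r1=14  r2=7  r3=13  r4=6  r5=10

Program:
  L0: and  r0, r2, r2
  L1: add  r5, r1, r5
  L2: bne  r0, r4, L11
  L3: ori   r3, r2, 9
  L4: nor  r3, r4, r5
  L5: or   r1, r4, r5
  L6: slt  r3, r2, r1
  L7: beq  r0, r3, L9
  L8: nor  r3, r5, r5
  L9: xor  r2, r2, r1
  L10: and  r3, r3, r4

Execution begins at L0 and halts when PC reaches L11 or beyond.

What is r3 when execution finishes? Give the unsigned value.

[0] and  r0, r2, r2  →  {r0:0, r1:14, r2:7, r3:13, r4:6, r5:10}
[1] add  r5, r1, r5  →  {r0:0, r1:14, r2:7, r3:13, r4:6, r5:24}
[2] bne  r0, r4, L11  →  {r0:0, r1:14, r2:7, r3:13, r4:6, r5:24}  ⟨branch taken⟩
[3] ori   r3, r2, 9  →  {r0:0, r1:14, r2:7, r3:15, r4:6, r5:24}

15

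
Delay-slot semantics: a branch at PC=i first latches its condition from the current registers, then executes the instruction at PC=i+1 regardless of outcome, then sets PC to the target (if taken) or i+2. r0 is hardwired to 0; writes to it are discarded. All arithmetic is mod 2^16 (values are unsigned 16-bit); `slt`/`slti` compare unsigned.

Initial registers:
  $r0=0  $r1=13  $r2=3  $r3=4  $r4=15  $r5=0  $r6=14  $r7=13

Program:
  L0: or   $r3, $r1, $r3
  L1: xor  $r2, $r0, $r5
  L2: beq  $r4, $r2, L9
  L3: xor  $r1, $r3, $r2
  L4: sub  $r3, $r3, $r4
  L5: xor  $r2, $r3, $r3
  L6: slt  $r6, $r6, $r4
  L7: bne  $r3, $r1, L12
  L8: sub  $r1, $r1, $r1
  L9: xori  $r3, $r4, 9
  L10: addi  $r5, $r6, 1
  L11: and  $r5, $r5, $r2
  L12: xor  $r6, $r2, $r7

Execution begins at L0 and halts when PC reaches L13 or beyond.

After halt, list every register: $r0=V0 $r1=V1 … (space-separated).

PC=0  or   $r3, $r1, $r3     | $r0=0 $r1=13 $r2=3 $r3=13 $r4=15 $r5=0 $r6=14 $r7=13
PC=1  xor  $r2, $r0, $r5     | $r0=0 $r1=13 $r2=0 $r3=13 $r4=15 $r5=0 $r6=14 $r7=13
PC=2  beq  $r4, $r2, L9      | $r0=0 $r1=13 $r2=0 $r3=13 $r4=15 $r5=0 $r6=14 $r7=13  [not taken]
PC=3  xor  $r1, $r3, $r2     | $r0=0 $r1=13 $r2=0 $r3=13 $r4=15 $r5=0 $r6=14 $r7=13
PC=4  sub  $r3, $r3, $r4     | $r0=0 $r1=13 $r2=0 $r3=65534 $r4=15 $r5=0 $r6=14 $r7=13
PC=5  xor  $r2, $r3, $r3     | $r0=0 $r1=13 $r2=0 $r3=65534 $r4=15 $r5=0 $r6=14 $r7=13
PC=6  slt  $r6, $r6, $r4     | $r0=0 $r1=13 $r2=0 $r3=65534 $r4=15 $r5=0 $r6=1 $r7=13
PC=7  bne  $r3, $r1, L12     | $r0=0 $r1=13 $r2=0 $r3=65534 $r4=15 $r5=0 $r6=1 $r7=13  [TAKEN]
PC=8  sub  $r1, $r1, $r1     | $r0=0 $r1=0 $r2=0 $r3=65534 $r4=15 $r5=0 $r6=1 $r7=13
PC=12 xor  $r6, $r2, $r7     | $r0=0 $r1=0 $r2=0 $r3=65534 $r4=15 $r5=0 $r6=13 $r7=13

$r0=0 $r1=0 $r2=0 $r3=65534 $r4=15 $r5=0 $r6=13 $r7=13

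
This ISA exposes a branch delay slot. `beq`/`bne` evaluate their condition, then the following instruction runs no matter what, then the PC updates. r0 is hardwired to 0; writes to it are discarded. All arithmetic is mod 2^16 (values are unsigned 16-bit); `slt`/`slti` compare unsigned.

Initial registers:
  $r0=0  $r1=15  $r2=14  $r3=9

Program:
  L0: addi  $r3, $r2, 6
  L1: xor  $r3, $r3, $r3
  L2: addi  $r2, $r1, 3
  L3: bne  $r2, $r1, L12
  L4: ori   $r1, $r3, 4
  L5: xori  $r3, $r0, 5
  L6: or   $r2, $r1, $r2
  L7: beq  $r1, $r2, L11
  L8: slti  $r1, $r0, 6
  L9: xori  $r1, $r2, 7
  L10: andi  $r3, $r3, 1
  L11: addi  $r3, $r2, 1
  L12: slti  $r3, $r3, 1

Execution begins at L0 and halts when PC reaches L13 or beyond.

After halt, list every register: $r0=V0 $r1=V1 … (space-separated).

[0] addi  $r3, $r2, 6  →  {$r0:0, $r1:15, $r2:14, $r3:20}
[1] xor  $r3, $r3, $r3  →  {$r0:0, $r1:15, $r2:14, $r3:0}
[2] addi  $r2, $r1, 3  →  {$r0:0, $r1:15, $r2:18, $r3:0}
[3] bne  $r2, $r1, L12  →  {$r0:0, $r1:15, $r2:18, $r3:0}  ⟨branch taken⟩
[4] ori   $r1, $r3, 4  →  {$r0:0, $r1:4, $r2:18, $r3:0}
[12] slti  $r3, $r3, 1  →  {$r0:0, $r1:4, $r2:18, $r3:1}

$r0=0 $r1=4 $r2=18 $r3=1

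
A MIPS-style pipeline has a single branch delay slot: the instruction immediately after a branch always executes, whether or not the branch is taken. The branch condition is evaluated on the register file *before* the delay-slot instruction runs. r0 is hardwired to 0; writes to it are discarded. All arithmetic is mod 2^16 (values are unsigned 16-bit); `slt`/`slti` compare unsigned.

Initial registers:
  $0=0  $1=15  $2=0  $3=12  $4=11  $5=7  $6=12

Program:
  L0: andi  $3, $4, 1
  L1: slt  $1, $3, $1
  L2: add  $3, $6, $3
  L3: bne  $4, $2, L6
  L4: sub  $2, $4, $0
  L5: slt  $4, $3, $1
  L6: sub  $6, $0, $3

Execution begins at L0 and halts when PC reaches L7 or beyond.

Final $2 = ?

  step pc=0: andi  $3, $4, 1  regs=(0,15,0,1,11,7,12)
  step pc=1: slt  $1, $3, $1  regs=(0,1,0,1,11,7,12)
  step pc=2: add  $3, $6, $3  regs=(0,1,0,13,11,7,12)
  step pc=3: bne  $4, $2, L6  cond=T  regs=(0,1,0,13,11,7,12)
  step pc=4: sub  $2, $4, $0  regs=(0,1,11,13,11,7,12)
  step pc=6: sub  $6, $0, $3  regs=(0,1,11,13,11,7,65523)

11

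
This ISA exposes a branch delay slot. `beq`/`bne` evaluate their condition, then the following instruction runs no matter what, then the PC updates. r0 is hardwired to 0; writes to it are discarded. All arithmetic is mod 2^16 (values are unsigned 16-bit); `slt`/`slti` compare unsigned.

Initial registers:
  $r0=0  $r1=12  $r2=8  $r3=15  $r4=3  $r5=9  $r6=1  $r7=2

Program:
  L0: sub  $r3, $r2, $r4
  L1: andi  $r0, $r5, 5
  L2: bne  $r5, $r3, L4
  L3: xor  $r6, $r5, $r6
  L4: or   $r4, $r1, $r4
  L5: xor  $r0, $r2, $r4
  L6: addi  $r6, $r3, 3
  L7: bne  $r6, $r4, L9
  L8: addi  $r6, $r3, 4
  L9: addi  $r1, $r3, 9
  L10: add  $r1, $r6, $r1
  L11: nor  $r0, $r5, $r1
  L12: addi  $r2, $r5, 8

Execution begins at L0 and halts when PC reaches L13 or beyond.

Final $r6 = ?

9

PC=0  sub  $r3, $r2, $r4     | $r0=0 $r1=12 $r2=8 $r3=5 $r4=3 $r5=9 $r6=1 $r7=2
PC=1  andi  $r0, $r5, 5      | $r0=0 $r1=12 $r2=8 $r3=5 $r4=3 $r5=9 $r6=1 $r7=2
PC=2  bne  $r5, $r3, L4      | $r0=0 $r1=12 $r2=8 $r3=5 $r4=3 $r5=9 $r6=1 $r7=2  [TAKEN]
PC=3  xor  $r6, $r5, $r6     | $r0=0 $r1=12 $r2=8 $r3=5 $r4=3 $r5=9 $r6=8 $r7=2
PC=4  or   $r4, $r1, $r4     | $r0=0 $r1=12 $r2=8 $r3=5 $r4=15 $r5=9 $r6=8 $r7=2
PC=5  xor  $r0, $r2, $r4     | $r0=0 $r1=12 $r2=8 $r3=5 $r4=15 $r5=9 $r6=8 $r7=2
PC=6  addi  $r6, $r3, 3      | $r0=0 $r1=12 $r2=8 $r3=5 $r4=15 $r5=9 $r6=8 $r7=2
PC=7  bne  $r6, $r4, L9      | $r0=0 $r1=12 $r2=8 $r3=5 $r4=15 $r5=9 $r6=8 $r7=2  [TAKEN]
PC=8  addi  $r6, $r3, 4      | $r0=0 $r1=12 $r2=8 $r3=5 $r4=15 $r5=9 $r6=9 $r7=2
PC=9  addi  $r1, $r3, 9      | $r0=0 $r1=14 $r2=8 $r3=5 $r4=15 $r5=9 $r6=9 $r7=2
PC=10 add  $r1, $r6, $r1     | $r0=0 $r1=23 $r2=8 $r3=5 $r4=15 $r5=9 $r6=9 $r7=2
PC=11 nor  $r0, $r5, $r1     | $r0=0 $r1=23 $r2=8 $r3=5 $r4=15 $r5=9 $r6=9 $r7=2
PC=12 addi  $r2, $r5, 8      | $r0=0 $r1=23 $r2=17 $r3=5 $r4=15 $r5=9 $r6=9 $r7=2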